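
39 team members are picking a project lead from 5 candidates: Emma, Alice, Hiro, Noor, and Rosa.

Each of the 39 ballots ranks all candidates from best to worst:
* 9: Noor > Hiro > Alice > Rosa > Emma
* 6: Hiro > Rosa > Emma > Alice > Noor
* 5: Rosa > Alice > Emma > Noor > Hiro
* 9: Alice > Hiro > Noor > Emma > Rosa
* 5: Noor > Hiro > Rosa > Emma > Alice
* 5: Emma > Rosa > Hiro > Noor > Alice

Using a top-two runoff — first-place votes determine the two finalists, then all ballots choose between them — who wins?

Round 1 first-place votes: Emma 5, Alice 9, Hiro 6, Noor 14, Rosa 5. Noor and Alice advance.
Runoff: Noor is ranked above Alice on 19 ballots, Alice above Noor on 20.

Alice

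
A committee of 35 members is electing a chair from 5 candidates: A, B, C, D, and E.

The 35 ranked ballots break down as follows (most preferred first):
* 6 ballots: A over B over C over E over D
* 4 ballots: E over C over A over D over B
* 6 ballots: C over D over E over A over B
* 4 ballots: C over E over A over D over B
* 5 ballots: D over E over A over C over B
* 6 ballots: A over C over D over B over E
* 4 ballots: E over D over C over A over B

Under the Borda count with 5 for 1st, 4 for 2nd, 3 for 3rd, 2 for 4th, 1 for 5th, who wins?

C

A: 6×5 + 4×3 + 6×2 + 4×3 + 5×3 + 6×5 + 4×2 = 119
B: 6×4 + 4×1 + 6×1 + 4×1 + 5×1 + 6×2 + 4×1 = 59
C: 6×3 + 4×4 + 6×5 + 4×5 + 5×2 + 6×4 + 4×3 = 130
D: 6×1 + 4×2 + 6×4 + 4×2 + 5×5 + 6×3 + 4×4 = 105
E: 6×2 + 4×5 + 6×3 + 4×4 + 5×4 + 6×1 + 4×5 = 112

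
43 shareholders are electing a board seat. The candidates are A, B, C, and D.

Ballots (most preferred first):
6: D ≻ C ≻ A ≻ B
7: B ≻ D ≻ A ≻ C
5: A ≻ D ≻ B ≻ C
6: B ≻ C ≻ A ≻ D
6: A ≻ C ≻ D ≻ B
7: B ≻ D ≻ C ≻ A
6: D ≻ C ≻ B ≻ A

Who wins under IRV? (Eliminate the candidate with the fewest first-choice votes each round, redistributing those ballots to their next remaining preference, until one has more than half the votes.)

D

Round 1: A 11, B 20, C 0, D 12. C eliminated.
Round 2: A 11, B 20, D 12. A eliminated.
Round 3: B 20, D 23. D has a majority (≥22).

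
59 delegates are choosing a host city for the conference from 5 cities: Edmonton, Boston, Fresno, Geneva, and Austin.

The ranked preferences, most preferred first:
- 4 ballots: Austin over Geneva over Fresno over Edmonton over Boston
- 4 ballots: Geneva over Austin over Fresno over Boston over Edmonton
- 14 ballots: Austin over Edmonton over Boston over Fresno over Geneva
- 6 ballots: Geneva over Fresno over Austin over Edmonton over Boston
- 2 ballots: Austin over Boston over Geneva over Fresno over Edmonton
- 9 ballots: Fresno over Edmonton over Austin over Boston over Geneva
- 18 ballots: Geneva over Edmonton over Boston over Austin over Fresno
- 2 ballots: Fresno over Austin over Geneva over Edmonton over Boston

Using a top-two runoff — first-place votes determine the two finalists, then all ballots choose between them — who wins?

Austin

Round 1 first-place votes: Edmonton 0, Boston 0, Fresno 11, Geneva 28, Austin 20. Geneva and Austin advance.
Runoff: Geneva is ranked above Austin on 28 ballots, Austin above Geneva on 31.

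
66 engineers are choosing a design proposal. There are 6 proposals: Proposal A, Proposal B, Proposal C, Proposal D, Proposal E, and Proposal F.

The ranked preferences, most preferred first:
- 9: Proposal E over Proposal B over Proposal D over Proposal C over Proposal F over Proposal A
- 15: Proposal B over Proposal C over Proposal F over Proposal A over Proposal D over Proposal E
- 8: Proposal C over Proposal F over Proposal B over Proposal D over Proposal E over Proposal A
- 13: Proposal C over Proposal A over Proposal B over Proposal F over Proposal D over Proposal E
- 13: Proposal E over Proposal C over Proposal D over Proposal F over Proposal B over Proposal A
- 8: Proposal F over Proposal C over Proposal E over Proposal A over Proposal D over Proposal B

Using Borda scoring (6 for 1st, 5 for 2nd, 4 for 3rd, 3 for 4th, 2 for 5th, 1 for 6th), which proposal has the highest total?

Proposal C

Proposal A: 9×1 + 15×3 + 8×1 + 13×5 + 13×1 + 8×3 = 164
Proposal B: 9×5 + 15×6 + 8×4 + 13×4 + 13×2 + 8×1 = 253
Proposal C: 9×3 + 15×5 + 8×6 + 13×6 + 13×5 + 8×5 = 333
Proposal D: 9×4 + 15×2 + 8×3 + 13×2 + 13×4 + 8×2 = 184
Proposal E: 9×6 + 15×1 + 8×2 + 13×1 + 13×6 + 8×4 = 208
Proposal F: 9×2 + 15×4 + 8×5 + 13×3 + 13×3 + 8×6 = 244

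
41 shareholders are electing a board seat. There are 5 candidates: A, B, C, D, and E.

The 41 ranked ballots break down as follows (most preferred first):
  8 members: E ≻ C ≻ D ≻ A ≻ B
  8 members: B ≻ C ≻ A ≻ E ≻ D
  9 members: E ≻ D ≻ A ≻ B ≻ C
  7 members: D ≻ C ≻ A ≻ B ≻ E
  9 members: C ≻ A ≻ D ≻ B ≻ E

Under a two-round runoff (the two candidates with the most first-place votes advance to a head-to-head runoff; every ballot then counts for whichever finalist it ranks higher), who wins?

C

Round 1 first-place votes: A 0, B 8, C 9, D 7, E 17. E and C advance.
Runoff: E is ranked above C on 17 ballots, C above E on 24.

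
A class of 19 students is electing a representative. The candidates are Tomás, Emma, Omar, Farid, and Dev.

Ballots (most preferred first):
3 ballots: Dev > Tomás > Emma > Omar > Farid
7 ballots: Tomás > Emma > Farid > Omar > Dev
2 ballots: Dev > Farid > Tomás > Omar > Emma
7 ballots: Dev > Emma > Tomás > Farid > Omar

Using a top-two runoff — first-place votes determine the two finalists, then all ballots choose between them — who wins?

Round 1 first-place votes: Tomás 7, Emma 0, Omar 0, Farid 0, Dev 12. Dev and Tomás advance.
Runoff: Dev is ranked above Tomás on 12 ballots, Tomás above Dev on 7.

Dev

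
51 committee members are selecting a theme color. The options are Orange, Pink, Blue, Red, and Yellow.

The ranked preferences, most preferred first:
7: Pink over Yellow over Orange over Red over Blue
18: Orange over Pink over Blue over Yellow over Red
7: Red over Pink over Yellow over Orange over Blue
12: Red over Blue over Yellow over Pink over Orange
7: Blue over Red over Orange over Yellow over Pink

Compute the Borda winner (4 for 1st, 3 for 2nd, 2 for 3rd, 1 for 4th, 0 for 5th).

Pink

Orange: 7×2 + 18×4 + 7×1 + 12×0 + 7×2 = 107
Pink: 7×4 + 18×3 + 7×3 + 12×1 + 7×0 = 115
Blue: 7×0 + 18×2 + 7×0 + 12×3 + 7×4 = 100
Red: 7×1 + 18×0 + 7×4 + 12×4 + 7×3 = 104
Yellow: 7×3 + 18×1 + 7×2 + 12×2 + 7×1 = 84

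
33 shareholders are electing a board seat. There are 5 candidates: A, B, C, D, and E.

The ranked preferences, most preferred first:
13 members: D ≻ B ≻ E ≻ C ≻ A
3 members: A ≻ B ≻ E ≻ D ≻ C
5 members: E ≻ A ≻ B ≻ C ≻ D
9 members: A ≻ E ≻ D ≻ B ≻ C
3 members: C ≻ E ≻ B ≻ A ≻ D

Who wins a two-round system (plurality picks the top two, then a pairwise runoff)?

Round 1 first-place votes: A 12, B 0, C 3, D 13, E 5. D and A advance.
Runoff: D is ranked above A on 13 ballots, A above D on 20.

A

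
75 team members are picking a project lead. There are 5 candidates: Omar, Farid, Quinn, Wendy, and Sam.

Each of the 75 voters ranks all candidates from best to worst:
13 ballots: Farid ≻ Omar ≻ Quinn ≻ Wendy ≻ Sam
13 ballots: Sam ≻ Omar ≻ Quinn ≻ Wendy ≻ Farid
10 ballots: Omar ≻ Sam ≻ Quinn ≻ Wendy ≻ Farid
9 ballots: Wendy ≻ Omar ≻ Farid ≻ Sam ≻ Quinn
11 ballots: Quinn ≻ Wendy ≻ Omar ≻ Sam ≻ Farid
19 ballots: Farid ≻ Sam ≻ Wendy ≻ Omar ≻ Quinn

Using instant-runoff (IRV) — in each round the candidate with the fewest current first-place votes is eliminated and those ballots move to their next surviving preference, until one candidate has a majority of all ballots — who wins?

Round 1: Omar 10, Farid 32, Quinn 11, Wendy 9, Sam 13. Wendy eliminated.
Round 2: Omar 19, Farid 32, Quinn 11, Sam 13. Quinn eliminated.
Round 3: Omar 30, Farid 32, Sam 13. Sam eliminated.
Round 4: Omar 43, Farid 32. Omar has a majority (≥38).

Omar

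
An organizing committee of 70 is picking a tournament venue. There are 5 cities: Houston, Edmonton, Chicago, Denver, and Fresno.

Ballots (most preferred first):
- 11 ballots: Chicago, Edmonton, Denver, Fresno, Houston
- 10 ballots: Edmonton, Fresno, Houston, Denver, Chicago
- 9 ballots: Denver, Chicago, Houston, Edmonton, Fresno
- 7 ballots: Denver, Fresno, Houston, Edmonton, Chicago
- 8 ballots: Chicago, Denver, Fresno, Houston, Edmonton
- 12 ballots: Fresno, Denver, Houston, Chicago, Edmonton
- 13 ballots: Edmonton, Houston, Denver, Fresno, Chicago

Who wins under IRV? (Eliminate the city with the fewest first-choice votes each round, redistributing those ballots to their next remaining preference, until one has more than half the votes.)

Denver

Round 1: Houston 0, Edmonton 23, Chicago 19, Denver 16, Fresno 12. Houston eliminated.
Round 2: Edmonton 23, Chicago 19, Denver 16, Fresno 12. Fresno eliminated.
Round 3: Edmonton 23, Chicago 19, Denver 28. Chicago eliminated.
Round 4: Edmonton 34, Denver 36. Denver has a majority (≥36).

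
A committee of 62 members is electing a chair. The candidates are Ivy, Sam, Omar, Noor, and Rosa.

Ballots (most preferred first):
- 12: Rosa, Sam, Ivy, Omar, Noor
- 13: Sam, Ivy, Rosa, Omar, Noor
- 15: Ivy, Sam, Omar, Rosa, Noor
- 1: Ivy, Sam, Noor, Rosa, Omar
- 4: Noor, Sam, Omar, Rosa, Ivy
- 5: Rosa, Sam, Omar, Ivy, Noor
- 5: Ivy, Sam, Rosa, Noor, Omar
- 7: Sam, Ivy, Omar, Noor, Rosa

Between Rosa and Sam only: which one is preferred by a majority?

Sam

Rosa is ranked above Sam on 17 ballots; Sam above Rosa on 45.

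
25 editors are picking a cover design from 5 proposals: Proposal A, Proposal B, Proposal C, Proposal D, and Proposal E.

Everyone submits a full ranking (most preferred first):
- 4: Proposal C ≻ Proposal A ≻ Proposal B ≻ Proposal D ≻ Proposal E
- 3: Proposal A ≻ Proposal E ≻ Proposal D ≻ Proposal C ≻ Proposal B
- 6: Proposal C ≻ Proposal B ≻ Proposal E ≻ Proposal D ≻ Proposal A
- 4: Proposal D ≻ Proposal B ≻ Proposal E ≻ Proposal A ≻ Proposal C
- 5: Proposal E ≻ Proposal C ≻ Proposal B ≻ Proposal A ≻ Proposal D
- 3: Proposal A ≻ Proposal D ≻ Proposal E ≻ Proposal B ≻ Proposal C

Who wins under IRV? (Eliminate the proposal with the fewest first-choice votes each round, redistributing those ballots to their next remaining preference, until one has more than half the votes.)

Proposal E

Round 1: Proposal A 6, Proposal B 0, Proposal C 10, Proposal D 4, Proposal E 5. Proposal B eliminated.
Round 2: Proposal A 6, Proposal C 10, Proposal D 4, Proposal E 5. Proposal D eliminated.
Round 3: Proposal A 6, Proposal C 10, Proposal E 9. Proposal A eliminated.
Round 4: Proposal C 10, Proposal E 15. Proposal E has a majority (≥13).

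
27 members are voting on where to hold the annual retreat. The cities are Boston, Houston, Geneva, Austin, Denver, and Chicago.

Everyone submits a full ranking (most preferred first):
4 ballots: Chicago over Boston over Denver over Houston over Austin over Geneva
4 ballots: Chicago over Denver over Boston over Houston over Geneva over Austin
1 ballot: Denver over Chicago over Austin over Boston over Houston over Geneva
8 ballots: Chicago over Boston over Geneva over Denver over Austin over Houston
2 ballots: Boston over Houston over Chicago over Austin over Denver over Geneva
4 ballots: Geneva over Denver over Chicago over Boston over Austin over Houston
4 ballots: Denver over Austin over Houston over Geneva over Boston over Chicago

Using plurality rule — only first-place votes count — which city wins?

Chicago

First-place votes: Boston 2, Houston 0, Geneva 4, Austin 0, Denver 5, Chicago 16.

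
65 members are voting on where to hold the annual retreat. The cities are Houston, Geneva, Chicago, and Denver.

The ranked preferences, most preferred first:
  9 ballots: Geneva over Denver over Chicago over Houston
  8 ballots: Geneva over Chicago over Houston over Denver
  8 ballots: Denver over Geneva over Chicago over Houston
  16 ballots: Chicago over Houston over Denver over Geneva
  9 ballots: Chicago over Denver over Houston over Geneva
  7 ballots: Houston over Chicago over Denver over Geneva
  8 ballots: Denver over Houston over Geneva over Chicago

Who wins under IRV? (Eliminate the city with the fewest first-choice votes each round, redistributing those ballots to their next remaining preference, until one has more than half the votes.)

Round 1: Houston 7, Geneva 17, Chicago 25, Denver 16. Houston eliminated.
Round 2: Geneva 17, Chicago 32, Denver 16. Denver eliminated.
Round 3: Geneva 33, Chicago 32. Geneva has a majority (≥33).

Geneva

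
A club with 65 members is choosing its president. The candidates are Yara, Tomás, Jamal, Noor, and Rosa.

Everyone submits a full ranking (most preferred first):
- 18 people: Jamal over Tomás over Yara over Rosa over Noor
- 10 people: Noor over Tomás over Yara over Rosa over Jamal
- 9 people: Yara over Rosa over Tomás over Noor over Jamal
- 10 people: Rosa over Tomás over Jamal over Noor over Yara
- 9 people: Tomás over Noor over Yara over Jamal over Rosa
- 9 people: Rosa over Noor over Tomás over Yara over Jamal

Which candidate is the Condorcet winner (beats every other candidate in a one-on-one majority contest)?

Tomás vs Yara: 56–9
Tomás vs Jamal: 47–18
Tomás vs Noor: 46–19
Tomás vs Rosa: 37–28
Tomás beats every other candidate.

Tomás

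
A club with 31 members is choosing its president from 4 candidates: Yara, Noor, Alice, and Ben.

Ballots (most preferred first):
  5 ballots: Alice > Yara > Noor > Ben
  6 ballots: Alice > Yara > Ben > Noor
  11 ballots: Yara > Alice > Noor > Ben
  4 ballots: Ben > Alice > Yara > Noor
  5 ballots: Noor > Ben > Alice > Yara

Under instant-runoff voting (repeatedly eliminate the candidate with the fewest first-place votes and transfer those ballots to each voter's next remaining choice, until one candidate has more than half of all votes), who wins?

Round 1: Yara 11, Noor 5, Alice 11, Ben 4. Ben eliminated.
Round 2: Yara 11, Noor 5, Alice 15. Noor eliminated.
Round 3: Yara 11, Alice 20. Alice has a majority (≥16).

Alice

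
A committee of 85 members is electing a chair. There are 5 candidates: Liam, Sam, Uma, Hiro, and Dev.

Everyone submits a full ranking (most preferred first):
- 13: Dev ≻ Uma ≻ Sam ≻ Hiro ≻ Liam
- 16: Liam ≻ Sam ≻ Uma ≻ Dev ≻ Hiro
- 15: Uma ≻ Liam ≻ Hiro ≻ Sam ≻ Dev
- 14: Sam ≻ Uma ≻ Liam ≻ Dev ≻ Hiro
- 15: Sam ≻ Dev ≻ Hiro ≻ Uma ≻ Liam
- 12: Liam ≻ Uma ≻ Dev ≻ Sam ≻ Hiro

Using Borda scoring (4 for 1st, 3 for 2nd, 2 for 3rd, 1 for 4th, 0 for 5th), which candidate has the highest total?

Uma

Liam: 13×0 + 16×4 + 15×3 + 14×2 + 15×0 + 12×4 = 185
Sam: 13×2 + 16×3 + 15×1 + 14×4 + 15×4 + 12×1 = 217
Uma: 13×3 + 16×2 + 15×4 + 14×3 + 15×1 + 12×3 = 224
Hiro: 13×1 + 16×0 + 15×2 + 14×0 + 15×2 + 12×0 = 73
Dev: 13×4 + 16×1 + 15×0 + 14×1 + 15×3 + 12×2 = 151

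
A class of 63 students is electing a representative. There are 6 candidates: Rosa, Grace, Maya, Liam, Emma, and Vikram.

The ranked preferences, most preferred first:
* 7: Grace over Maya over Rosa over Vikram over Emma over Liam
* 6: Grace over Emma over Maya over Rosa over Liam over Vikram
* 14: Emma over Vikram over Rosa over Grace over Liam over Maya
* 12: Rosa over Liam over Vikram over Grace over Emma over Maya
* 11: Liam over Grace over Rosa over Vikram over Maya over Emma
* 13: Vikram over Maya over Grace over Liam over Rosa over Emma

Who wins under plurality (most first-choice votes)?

First-place votes: Rosa 12, Grace 13, Maya 0, Liam 11, Emma 14, Vikram 13.

Emma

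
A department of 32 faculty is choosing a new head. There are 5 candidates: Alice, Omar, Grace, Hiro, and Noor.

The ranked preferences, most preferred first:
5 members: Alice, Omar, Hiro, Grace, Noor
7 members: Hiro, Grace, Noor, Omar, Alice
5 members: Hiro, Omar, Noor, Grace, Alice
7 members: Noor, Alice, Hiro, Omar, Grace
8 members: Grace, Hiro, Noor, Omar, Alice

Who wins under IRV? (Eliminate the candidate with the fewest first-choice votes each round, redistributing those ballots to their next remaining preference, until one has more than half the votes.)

Hiro

Round 1: Alice 5, Omar 0, Grace 8, Hiro 12, Noor 7. Omar eliminated.
Round 2: Alice 5, Grace 8, Hiro 12, Noor 7. Alice eliminated.
Round 3: Grace 8, Hiro 17, Noor 7. Hiro has a majority (≥17).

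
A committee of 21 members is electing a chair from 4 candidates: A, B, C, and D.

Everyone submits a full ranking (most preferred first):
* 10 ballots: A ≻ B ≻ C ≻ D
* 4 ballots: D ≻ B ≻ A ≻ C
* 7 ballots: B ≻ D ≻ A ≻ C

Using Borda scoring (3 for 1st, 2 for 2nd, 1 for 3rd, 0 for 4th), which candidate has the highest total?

B

A: 10×3 + 4×1 + 7×1 = 41
B: 10×2 + 4×2 + 7×3 = 49
C: 10×1 + 4×0 + 7×0 = 10
D: 10×0 + 4×3 + 7×2 = 26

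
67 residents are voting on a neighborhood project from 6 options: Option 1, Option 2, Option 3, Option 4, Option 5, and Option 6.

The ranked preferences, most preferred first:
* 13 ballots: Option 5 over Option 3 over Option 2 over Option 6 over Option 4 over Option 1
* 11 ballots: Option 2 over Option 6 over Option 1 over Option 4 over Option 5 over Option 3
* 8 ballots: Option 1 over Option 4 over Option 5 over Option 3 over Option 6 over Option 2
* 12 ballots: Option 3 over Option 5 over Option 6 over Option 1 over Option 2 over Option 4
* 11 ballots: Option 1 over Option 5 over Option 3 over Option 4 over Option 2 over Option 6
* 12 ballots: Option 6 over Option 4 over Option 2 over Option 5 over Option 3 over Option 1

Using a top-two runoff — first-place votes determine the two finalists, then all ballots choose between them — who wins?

Round 1 first-place votes: Option 1 19, Option 2 11, Option 3 12, Option 4 0, Option 5 13, Option 6 12. Option 1 and Option 5 advance.
Runoff: Option 1 is ranked above Option 5 on 30 ballots, Option 5 above Option 1 on 37.

Option 5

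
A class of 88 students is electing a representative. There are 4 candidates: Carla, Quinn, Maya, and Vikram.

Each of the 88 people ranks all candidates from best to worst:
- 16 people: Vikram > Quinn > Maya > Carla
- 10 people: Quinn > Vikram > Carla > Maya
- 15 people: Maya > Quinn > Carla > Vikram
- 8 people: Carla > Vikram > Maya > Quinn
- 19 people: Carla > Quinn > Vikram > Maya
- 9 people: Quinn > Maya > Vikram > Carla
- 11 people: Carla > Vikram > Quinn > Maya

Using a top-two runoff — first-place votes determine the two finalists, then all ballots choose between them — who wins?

Round 1 first-place votes: Carla 38, Quinn 19, Maya 15, Vikram 16. Carla and Quinn advance.
Runoff: Carla is ranked above Quinn on 38 ballots, Quinn above Carla on 50.

Quinn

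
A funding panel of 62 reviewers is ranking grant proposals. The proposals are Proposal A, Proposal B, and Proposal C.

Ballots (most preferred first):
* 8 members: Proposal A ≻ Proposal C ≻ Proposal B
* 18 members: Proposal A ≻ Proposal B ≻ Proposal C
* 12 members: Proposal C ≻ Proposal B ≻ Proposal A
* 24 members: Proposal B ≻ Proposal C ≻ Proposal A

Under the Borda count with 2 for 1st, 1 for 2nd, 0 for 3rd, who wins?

Proposal A: 8×2 + 18×2 + 12×0 + 24×0 = 52
Proposal B: 8×0 + 18×1 + 12×1 + 24×2 = 78
Proposal C: 8×1 + 18×0 + 12×2 + 24×1 = 56

Proposal B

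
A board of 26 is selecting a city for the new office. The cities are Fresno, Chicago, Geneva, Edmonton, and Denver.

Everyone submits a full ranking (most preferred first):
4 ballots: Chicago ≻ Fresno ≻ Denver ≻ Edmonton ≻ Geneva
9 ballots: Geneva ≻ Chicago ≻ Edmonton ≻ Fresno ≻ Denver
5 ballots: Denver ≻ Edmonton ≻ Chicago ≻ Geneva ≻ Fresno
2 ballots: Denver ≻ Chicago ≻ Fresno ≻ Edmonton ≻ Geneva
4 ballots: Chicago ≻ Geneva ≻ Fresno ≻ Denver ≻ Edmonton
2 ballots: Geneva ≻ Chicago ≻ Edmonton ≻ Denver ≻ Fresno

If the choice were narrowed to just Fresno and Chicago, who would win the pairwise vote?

Fresno is ranked above Chicago on 0 ballots; Chicago above Fresno on 26.

Chicago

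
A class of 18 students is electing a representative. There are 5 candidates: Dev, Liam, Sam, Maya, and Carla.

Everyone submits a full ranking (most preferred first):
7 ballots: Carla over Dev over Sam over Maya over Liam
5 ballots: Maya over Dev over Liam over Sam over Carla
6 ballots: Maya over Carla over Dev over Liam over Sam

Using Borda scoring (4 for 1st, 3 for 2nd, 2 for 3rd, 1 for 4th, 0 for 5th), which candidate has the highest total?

Dev: 7×3 + 5×3 + 6×2 = 48
Liam: 7×0 + 5×2 + 6×1 = 16
Sam: 7×2 + 5×1 + 6×0 = 19
Maya: 7×1 + 5×4 + 6×4 = 51
Carla: 7×4 + 5×0 + 6×3 = 46

Maya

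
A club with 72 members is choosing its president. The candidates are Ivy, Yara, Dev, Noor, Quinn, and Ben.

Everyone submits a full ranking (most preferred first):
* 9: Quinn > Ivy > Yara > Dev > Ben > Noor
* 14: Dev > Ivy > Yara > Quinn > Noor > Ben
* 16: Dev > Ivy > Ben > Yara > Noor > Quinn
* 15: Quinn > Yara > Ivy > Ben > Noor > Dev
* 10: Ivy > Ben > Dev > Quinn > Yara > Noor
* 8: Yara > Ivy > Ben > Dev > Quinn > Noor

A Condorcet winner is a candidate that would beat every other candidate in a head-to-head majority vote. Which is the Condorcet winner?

Ivy

Ivy vs Yara: 49–23
Ivy vs Dev: 42–30
Ivy vs Noor: 72–0
Ivy vs Quinn: 48–24
Ivy vs Ben: 72–0
Ivy beats every other candidate.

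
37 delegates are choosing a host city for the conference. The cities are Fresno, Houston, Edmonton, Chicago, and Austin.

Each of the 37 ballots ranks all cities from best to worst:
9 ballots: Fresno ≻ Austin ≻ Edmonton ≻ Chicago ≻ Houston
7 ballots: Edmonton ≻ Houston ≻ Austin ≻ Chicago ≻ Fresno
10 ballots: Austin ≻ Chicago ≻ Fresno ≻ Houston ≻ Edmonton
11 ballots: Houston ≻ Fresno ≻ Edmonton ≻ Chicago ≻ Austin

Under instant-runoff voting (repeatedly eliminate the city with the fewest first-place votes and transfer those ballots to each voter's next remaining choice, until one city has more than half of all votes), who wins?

Round 1: Fresno 9, Houston 11, Edmonton 7, Chicago 0, Austin 10. Chicago eliminated.
Round 2: Fresno 9, Houston 11, Edmonton 7, Austin 10. Edmonton eliminated.
Round 3: Fresno 9, Houston 18, Austin 10. Fresno eliminated.
Round 4: Houston 18, Austin 19. Austin has a majority (≥19).

Austin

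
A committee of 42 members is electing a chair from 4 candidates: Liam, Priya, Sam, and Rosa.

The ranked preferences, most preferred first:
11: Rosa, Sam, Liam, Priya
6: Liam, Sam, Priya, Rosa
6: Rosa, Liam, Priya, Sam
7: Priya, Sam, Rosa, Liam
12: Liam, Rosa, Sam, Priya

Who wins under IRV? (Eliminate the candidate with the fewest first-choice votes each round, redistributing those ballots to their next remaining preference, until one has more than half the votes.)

Round 1: Liam 18, Priya 7, Sam 0, Rosa 17. Sam eliminated.
Round 2: Liam 18, Priya 7, Rosa 17. Priya eliminated.
Round 3: Liam 18, Rosa 24. Rosa has a majority (≥22).

Rosa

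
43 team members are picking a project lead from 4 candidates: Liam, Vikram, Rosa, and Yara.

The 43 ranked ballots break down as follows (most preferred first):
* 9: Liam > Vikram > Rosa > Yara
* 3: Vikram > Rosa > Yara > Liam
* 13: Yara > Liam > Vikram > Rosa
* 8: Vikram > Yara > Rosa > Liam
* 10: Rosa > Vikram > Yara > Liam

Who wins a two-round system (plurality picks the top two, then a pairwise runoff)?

Vikram

Round 1 first-place votes: Liam 9, Vikram 11, Rosa 10, Yara 13. Yara and Vikram advance.
Runoff: Yara is ranked above Vikram on 13 ballots, Vikram above Yara on 30.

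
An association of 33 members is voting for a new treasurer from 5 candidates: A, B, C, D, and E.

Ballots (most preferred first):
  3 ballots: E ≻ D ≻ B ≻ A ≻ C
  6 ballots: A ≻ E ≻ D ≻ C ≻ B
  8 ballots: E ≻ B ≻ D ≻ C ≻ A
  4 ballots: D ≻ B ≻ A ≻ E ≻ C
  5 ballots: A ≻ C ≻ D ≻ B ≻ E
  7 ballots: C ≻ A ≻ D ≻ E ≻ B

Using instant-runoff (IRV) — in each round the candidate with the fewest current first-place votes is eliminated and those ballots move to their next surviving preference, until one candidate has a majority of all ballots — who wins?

A

Round 1: A 11, B 0, C 7, D 4, E 11. B eliminated.
Round 2: A 11, C 7, D 4, E 11. D eliminated.
Round 3: A 15, C 7, E 11. C eliminated.
Round 4: A 22, E 11. A has a majority (≥17).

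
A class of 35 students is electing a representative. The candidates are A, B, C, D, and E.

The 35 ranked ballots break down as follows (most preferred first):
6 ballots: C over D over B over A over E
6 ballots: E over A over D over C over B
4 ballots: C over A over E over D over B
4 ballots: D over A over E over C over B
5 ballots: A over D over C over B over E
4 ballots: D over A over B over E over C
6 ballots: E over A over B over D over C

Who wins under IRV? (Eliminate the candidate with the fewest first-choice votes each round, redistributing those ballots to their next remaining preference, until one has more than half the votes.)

D

Round 1: A 5, B 0, C 10, D 8, E 12. B eliminated.
Round 2: A 5, C 10, D 8, E 12. A eliminated.
Round 3: C 10, D 13, E 12. C eliminated.
Round 4: D 19, E 16. D has a majority (≥18).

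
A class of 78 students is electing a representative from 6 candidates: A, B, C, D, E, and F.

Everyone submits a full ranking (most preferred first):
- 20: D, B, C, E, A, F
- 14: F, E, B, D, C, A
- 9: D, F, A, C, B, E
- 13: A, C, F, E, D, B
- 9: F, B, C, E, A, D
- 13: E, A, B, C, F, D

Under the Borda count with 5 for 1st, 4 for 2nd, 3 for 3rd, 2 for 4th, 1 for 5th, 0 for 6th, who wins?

B

A: 20×1 + 14×0 + 9×3 + 13×5 + 9×1 + 13×4 = 173
B: 20×4 + 14×3 + 9×1 + 13×0 + 9×4 + 13×3 = 206
C: 20×3 + 14×1 + 9×2 + 13×4 + 9×3 + 13×2 = 197
D: 20×5 + 14×2 + 9×5 + 13×1 + 9×0 + 13×0 = 186
E: 20×2 + 14×4 + 9×0 + 13×2 + 9×2 + 13×5 = 205
F: 20×0 + 14×5 + 9×4 + 13×3 + 9×5 + 13×1 = 203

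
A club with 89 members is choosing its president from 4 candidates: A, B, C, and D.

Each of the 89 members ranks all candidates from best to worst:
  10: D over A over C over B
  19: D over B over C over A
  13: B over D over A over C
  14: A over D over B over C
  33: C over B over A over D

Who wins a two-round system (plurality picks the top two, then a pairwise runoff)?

D

Round 1 first-place votes: A 14, B 13, C 33, D 29. C and D advance.
Runoff: C is ranked above D on 33 ballots, D above C on 56.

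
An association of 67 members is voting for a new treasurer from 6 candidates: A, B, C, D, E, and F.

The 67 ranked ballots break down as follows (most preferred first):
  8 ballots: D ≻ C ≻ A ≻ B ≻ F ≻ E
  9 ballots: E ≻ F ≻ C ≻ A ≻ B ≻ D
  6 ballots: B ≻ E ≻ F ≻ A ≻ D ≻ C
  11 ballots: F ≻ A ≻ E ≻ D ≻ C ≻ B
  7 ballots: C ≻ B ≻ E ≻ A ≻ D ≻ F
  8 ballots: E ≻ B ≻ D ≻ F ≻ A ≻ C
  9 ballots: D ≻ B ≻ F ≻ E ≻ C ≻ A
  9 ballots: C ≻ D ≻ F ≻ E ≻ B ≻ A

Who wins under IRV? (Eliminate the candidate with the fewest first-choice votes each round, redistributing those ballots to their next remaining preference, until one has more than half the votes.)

E

Round 1: A 0, B 6, C 16, D 17, E 17, F 11. A eliminated.
Round 2: B 6, C 16, D 17, E 17, F 11. B eliminated.
Round 3: C 16, D 17, E 23, F 11. F eliminated.
Round 4: C 16, D 17, E 34. E has a majority (≥34).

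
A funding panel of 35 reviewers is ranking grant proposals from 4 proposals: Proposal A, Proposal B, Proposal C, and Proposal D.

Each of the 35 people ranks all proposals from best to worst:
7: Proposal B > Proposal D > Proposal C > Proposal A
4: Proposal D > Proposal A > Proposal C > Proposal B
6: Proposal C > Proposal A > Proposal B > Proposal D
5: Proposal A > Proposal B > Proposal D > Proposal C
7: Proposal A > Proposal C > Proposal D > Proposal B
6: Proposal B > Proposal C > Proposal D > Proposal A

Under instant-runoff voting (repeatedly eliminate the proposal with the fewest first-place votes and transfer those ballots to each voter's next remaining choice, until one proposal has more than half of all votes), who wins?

Proposal A

Round 1: Proposal A 12, Proposal B 13, Proposal C 6, Proposal D 4. Proposal D eliminated.
Round 2: Proposal A 16, Proposal B 13, Proposal C 6. Proposal C eliminated.
Round 3: Proposal A 22, Proposal B 13. Proposal A has a majority (≥18).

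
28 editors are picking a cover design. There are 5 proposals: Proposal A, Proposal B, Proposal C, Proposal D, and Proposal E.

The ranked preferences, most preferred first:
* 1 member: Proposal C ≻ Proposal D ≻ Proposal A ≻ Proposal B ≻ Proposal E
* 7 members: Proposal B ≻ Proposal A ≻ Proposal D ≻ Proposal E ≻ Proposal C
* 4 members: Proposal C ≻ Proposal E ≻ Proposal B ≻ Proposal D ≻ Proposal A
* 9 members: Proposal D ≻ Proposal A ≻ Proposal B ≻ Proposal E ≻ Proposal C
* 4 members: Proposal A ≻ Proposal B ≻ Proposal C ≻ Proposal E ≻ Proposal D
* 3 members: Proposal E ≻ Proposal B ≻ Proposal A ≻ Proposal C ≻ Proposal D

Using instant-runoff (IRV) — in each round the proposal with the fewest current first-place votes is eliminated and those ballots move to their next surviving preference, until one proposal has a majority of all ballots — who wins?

Proposal B

Round 1: Proposal A 4, Proposal B 7, Proposal C 5, Proposal D 9, Proposal E 3. Proposal E eliminated.
Round 2: Proposal A 4, Proposal B 10, Proposal C 5, Proposal D 9. Proposal A eliminated.
Round 3: Proposal B 14, Proposal C 5, Proposal D 9. Proposal C eliminated.
Round 4: Proposal B 18, Proposal D 10. Proposal B has a majority (≥15).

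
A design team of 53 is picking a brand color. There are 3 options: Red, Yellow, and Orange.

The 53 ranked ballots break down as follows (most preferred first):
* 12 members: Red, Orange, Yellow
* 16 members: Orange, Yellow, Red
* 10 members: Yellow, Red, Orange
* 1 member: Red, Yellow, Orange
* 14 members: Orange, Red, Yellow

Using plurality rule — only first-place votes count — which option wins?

First-place votes: Red 13, Yellow 10, Orange 30.

Orange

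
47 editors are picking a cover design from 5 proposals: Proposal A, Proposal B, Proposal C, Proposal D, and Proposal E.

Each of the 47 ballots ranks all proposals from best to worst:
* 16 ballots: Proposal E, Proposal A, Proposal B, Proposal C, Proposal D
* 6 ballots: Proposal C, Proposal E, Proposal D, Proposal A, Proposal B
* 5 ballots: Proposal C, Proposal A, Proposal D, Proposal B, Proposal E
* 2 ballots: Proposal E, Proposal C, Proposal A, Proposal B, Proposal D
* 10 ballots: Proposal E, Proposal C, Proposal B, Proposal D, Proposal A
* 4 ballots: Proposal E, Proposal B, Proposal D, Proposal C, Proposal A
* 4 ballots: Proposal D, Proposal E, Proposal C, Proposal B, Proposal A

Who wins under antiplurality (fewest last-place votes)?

Last-place votes: Proposal A 18, Proposal B 6, Proposal C 0, Proposal D 18, Proposal E 5.

Proposal C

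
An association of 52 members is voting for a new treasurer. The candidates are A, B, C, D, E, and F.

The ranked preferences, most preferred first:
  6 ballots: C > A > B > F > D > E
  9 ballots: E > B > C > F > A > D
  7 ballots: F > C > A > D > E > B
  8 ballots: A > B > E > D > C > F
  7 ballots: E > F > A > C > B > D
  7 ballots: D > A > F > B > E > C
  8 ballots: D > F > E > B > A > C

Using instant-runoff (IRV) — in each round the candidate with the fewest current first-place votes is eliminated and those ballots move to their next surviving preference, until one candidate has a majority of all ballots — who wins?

Round 1: A 8, B 0, C 6, D 15, E 16, F 7. B eliminated.
Round 2: A 8, C 6, D 15, E 16, F 7. C eliminated.
Round 3: A 14, D 15, E 16, F 7. F eliminated.
Round 4: A 21, D 15, E 16. D eliminated.
Round 5: A 28, E 24. A has a majority (≥27).

A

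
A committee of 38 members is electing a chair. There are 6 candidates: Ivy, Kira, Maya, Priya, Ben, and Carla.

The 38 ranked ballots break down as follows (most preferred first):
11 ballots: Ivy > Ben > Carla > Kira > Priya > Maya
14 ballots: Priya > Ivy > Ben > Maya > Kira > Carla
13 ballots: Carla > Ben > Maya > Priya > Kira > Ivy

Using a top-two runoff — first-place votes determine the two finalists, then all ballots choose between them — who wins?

Round 1 first-place votes: Ivy 11, Kira 0, Maya 0, Priya 14, Ben 0, Carla 13. Priya and Carla advance.
Runoff: Priya is ranked above Carla on 14 ballots, Carla above Priya on 24.

Carla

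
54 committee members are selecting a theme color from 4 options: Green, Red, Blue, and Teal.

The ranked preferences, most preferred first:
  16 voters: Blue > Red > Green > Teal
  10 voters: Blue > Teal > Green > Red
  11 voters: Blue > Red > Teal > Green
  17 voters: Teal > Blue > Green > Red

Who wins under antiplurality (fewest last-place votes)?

Blue

Last-place votes: Green 11, Red 27, Blue 0, Teal 16.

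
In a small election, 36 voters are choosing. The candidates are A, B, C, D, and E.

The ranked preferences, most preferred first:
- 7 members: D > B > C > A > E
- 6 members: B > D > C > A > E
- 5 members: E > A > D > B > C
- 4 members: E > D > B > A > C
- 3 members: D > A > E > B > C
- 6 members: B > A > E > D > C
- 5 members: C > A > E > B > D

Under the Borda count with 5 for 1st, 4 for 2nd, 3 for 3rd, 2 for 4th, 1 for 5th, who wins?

B

A: 7×2 + 6×2 + 5×4 + 4×2 + 3×4 + 6×4 + 5×4 = 110
B: 7×4 + 6×5 + 5×2 + 4×3 + 3×2 + 6×5 + 5×2 = 126
C: 7×3 + 6×3 + 5×1 + 4×1 + 3×1 + 6×1 + 5×5 = 82
D: 7×5 + 6×4 + 5×3 + 4×4 + 3×5 + 6×2 + 5×1 = 122
E: 7×1 + 6×1 + 5×5 + 4×5 + 3×3 + 6×3 + 5×3 = 100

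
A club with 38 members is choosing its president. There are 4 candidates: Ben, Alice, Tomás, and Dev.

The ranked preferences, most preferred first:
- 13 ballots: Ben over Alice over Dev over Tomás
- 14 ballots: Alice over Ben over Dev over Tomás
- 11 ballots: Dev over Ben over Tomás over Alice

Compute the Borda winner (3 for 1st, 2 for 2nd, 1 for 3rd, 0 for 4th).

Ben

Ben: 13×3 + 14×2 + 11×2 = 89
Alice: 13×2 + 14×3 + 11×0 = 68
Tomás: 13×0 + 14×0 + 11×1 = 11
Dev: 13×1 + 14×1 + 11×3 = 60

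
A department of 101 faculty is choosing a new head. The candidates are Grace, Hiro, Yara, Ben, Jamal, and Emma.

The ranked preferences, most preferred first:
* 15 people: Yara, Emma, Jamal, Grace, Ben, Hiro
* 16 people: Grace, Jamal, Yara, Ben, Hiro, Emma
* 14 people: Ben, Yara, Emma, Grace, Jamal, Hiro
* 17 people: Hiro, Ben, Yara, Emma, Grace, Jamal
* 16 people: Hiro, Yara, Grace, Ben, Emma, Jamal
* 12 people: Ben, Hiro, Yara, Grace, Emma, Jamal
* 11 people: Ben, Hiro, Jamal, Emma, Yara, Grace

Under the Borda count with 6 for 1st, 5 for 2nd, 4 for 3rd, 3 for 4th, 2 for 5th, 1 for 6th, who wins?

Yara

Grace: 15×3 + 16×6 + 14×3 + 17×2 + 16×4 + 12×3 + 11×1 = 328
Hiro: 15×1 + 16×2 + 14×1 + 17×6 + 16×6 + 12×5 + 11×5 = 374
Yara: 15×6 + 16×4 + 14×5 + 17×4 + 16×5 + 12×4 + 11×2 = 442
Ben: 15×2 + 16×3 + 14×6 + 17×5 + 16×3 + 12×6 + 11×6 = 433
Jamal: 15×4 + 16×5 + 14×2 + 17×1 + 16×1 + 12×1 + 11×4 = 257
Emma: 15×5 + 16×1 + 14×4 + 17×3 + 16×2 + 12×2 + 11×3 = 287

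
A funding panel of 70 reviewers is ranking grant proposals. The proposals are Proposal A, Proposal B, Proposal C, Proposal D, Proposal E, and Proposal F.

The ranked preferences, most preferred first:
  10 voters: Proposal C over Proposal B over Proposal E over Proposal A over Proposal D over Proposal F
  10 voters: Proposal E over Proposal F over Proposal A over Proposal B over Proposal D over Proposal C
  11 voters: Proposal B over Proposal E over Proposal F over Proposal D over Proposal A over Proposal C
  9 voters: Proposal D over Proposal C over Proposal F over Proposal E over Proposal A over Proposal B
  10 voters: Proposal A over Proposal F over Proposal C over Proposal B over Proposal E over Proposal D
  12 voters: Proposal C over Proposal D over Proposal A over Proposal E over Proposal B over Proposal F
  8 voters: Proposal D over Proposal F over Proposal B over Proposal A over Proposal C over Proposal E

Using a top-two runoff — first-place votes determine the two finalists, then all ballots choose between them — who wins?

Round 1 first-place votes: Proposal A 10, Proposal B 11, Proposal C 22, Proposal D 17, Proposal E 10, Proposal F 0. Proposal C and Proposal D advance.
Runoff: Proposal C is ranked above Proposal D on 32 ballots, Proposal D above Proposal C on 38.

Proposal D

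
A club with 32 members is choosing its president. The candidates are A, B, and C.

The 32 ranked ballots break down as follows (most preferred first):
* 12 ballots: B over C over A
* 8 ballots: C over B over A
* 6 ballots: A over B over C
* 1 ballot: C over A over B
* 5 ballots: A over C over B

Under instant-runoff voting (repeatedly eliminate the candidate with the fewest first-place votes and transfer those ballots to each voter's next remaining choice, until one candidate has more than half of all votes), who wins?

Round 1: A 11, B 12, C 9. C eliminated.
Round 2: A 12, B 20. B has a majority (≥17).

B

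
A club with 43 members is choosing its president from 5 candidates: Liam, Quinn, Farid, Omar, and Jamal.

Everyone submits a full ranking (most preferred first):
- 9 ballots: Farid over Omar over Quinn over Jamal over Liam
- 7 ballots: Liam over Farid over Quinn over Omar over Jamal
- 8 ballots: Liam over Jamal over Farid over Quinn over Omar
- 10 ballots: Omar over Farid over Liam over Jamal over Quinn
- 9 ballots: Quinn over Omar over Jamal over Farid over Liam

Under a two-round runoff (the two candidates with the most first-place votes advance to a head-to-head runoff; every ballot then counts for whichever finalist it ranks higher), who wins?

Omar

Round 1 first-place votes: Liam 15, Quinn 9, Farid 9, Omar 10, Jamal 0. Liam and Omar advance.
Runoff: Liam is ranked above Omar on 15 ballots, Omar above Liam on 28.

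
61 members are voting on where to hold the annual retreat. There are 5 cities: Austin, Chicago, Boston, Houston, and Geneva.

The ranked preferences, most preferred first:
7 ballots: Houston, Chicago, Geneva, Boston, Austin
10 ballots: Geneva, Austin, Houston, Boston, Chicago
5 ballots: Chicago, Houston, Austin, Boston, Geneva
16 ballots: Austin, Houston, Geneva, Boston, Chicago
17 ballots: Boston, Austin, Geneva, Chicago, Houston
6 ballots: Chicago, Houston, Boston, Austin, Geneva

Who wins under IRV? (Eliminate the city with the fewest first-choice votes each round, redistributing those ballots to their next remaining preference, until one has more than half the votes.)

Austin

Round 1: Austin 16, Chicago 11, Boston 17, Houston 7, Geneva 10. Houston eliminated.
Round 2: Austin 16, Chicago 18, Boston 17, Geneva 10. Geneva eliminated.
Round 3: Austin 26, Chicago 18, Boston 17. Boston eliminated.
Round 4: Austin 43, Chicago 18. Austin has a majority (≥31).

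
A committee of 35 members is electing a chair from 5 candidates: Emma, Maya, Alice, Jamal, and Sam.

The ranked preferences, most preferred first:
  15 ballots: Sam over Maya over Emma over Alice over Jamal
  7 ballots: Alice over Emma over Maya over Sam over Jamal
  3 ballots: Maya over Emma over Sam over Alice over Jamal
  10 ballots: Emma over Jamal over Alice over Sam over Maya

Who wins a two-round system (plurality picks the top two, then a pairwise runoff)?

Emma

Round 1 first-place votes: Emma 10, Maya 3, Alice 7, Jamal 0, Sam 15. Sam and Emma advance.
Runoff: Sam is ranked above Emma on 15 ballots, Emma above Sam on 20.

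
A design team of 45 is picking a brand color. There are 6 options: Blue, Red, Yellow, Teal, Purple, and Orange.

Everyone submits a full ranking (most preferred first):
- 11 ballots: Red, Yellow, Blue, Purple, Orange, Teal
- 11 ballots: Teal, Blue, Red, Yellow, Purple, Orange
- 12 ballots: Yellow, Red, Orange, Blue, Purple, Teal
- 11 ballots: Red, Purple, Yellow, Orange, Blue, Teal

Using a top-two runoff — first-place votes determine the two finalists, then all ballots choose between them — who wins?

Red

Round 1 first-place votes: Blue 0, Red 22, Yellow 12, Teal 11, Purple 0, Orange 0. Red and Yellow advance.
Runoff: Red is ranked above Yellow on 33 ballots, Yellow above Red on 12.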